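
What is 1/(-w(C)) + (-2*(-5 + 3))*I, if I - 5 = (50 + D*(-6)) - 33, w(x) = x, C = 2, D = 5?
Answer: -65/2 ≈ -32.500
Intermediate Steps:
I = -8 (I = 5 + ((50 + 5*(-6)) - 33) = 5 + ((50 - 30) - 33) = 5 + (20 - 33) = 5 - 13 = -8)
1/(-w(C)) + (-2*(-5 + 3))*I = 1/(-1*2) - 2*(-5 + 3)*(-8) = 1/(-2) - 2*(-2)*(-8) = -½ + 4*(-8) = -½ - 32 = -65/2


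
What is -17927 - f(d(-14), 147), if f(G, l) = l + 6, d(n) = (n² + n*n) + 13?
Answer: -18080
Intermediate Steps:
d(n) = 13 + 2*n² (d(n) = (n² + n²) + 13 = 2*n² + 13 = 13 + 2*n²)
f(G, l) = 6 + l
-17927 - f(d(-14), 147) = -17927 - (6 + 147) = -17927 - 1*153 = -17927 - 153 = -18080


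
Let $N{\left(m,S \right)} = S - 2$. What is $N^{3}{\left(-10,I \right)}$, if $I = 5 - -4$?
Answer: $343$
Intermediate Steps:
$I = 9$ ($I = 5 + 4 = 9$)
$N{\left(m,S \right)} = -2 + S$
$N^{3}{\left(-10,I \right)} = \left(-2 + 9\right)^{3} = 7^{3} = 343$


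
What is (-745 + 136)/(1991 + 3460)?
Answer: -203/1817 ≈ -0.11172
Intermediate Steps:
(-745 + 136)/(1991 + 3460) = -609/5451 = -609*1/5451 = -203/1817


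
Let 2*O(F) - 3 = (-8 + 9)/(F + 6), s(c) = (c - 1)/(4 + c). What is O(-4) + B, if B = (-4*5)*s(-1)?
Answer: 181/12 ≈ 15.083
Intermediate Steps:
s(c) = (-1 + c)/(4 + c)
O(F) = 3/2 + 1/(2*(6 + F)) (O(F) = 3/2 + ((-8 + 9)/(F + 6))/2 = 3/2 + (1/(6 + F))/2 = 3/2 + 1/(2*(6 + F)))
B = 40/3 (B = (-4*5)*((-1 - 1)/(4 - 1)) = -20*(-2)/3 = -20*(-⅔) = 40/3 ≈ 13.333)
O(-4) + B = (19 + 3*(-4))/(2*(6 - 4)) + 40/3 = (½)*(19 - 12)/2 + 40/3 = (½)*(½)*7 + 40/3 = 7/4 + 40/3 = 181/12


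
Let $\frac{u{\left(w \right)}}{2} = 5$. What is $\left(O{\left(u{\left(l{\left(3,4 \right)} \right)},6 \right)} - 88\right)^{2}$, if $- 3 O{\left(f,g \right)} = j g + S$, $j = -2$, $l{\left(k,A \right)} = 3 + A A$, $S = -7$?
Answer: $\frac{60025}{9} \approx 6669.4$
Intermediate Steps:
$l{\left(k,A \right)} = 3 + A^{2}$
$u{\left(w \right)} = 10$ ($u{\left(w \right)} = 2 \cdot 5 = 10$)
$O{\left(f,g \right)} = \frac{7}{3} + \frac{2 g}{3}$ ($O{\left(f,g \right)} = - \frac{- 2 g - 7}{3} = - \frac{-7 - 2 g}{3} = \frac{7}{3} + \frac{2 g}{3}$)
$\left(O{\left(u{\left(l{\left(3,4 \right)} \right)},6 \right)} - 88\right)^{2} = \left(\left(\frac{7}{3} + \frac{2}{3} \cdot 6\right) - 88\right)^{2} = \left(\left(\frac{7}{3} + 4\right) - 88\right)^{2} = \left(\frac{19}{3} - 88\right)^{2} = \left(- \frac{245}{3}\right)^{2} = \frac{60025}{9}$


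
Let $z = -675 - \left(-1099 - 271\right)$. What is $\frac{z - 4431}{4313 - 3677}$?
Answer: $- \frac{934}{159} \approx -5.8742$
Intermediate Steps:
$z = 695$ ($z = -675 - -1370 = -675 + 1370 = 695$)
$\frac{z - 4431}{4313 - 3677} = \frac{695 - 4431}{4313 - 3677} = - \frac{3736}{636} = \left(-3736\right) \frac{1}{636} = - \frac{934}{159}$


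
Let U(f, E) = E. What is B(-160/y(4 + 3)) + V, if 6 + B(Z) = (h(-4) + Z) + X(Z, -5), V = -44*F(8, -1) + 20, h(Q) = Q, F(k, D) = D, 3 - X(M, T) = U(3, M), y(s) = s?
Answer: 57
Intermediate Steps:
X(M, T) = 3 - M
V = 64 (V = -44*(-1) + 20 = 44 + 20 = 64)
B(Z) = -7 (B(Z) = -6 + ((-4 + Z) + (3 - Z)) = -6 - 1 = -7)
B(-160/y(4 + 3)) + V = -7 + 64 = 57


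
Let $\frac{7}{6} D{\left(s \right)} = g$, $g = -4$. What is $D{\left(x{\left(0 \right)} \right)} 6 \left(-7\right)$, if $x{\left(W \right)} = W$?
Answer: $144$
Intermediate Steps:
$D{\left(s \right)} = - \frac{24}{7}$ ($D{\left(s \right)} = \frac{6}{7} \left(-4\right) = - \frac{24}{7}$)
$D{\left(x{\left(0 \right)} \right)} 6 \left(-7\right) = \left(- \frac{24}{7}\right) 6 \left(-7\right) = \left(- \frac{144}{7}\right) \left(-7\right) = 144$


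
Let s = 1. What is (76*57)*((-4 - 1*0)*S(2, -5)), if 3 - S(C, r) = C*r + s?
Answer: -207936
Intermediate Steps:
S(C, r) = 2 - C*r (S(C, r) = 3 - (C*r + 1) = 3 - (1 + C*r) = 3 + (-1 - C*r) = 2 - C*r)
(76*57)*((-4 - 1*0)*S(2, -5)) = (76*57)*((-4 - 1*0)*(2 - 1*2*(-5))) = 4332*((-4 + 0)*(2 + 10)) = 4332*(-4*12) = 4332*(-48) = -207936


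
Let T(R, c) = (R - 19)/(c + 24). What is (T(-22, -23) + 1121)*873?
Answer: 942840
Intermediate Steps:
T(R, c) = (-19 + R)/(24 + c)
(T(-22, -23) + 1121)*873 = ((-19 - 22)/(24 - 23) + 1121)*873 = (-41/1 + 1121)*873 = (1*(-41) + 1121)*873 = (-41 + 1121)*873 = 1080*873 = 942840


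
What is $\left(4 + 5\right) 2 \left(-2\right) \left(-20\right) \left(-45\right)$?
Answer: $-32400$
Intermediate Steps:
$\left(4 + 5\right) 2 \left(-2\right) \left(-20\right) \left(-45\right) = 9 \cdot 2 \left(-2\right) \left(-20\right) \left(-45\right) = 18 \left(-2\right) \left(-20\right) \left(-45\right) = \left(-36\right) \left(-20\right) \left(-45\right) = 720 \left(-45\right) = -32400$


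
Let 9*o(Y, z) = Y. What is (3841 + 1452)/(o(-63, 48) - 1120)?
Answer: -5293/1127 ≈ -4.6965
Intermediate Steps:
o(Y, z) = Y/9
(3841 + 1452)/(o(-63, 48) - 1120) = (3841 + 1452)/((⅑)*(-63) - 1120) = 5293/(-7 - 1120) = 5293/(-1127) = 5293*(-1/1127) = -5293/1127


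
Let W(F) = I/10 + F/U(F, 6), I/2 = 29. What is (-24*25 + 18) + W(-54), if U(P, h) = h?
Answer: -2926/5 ≈ -585.20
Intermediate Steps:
I = 58 (I = 2*29 = 58)
W(F) = 29/5 + F/6 (W(F) = 58/10 + F/6 = 58*(1/10) + F*(1/6) = 29/5 + F/6)
(-24*25 + 18) + W(-54) = (-24*25 + 18) + (29/5 + (1/6)*(-54)) = (-600 + 18) + (29/5 - 9) = -582 - 16/5 = -2926/5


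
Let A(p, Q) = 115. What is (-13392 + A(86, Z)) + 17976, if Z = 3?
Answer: 4699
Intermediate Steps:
(-13392 + A(86, Z)) + 17976 = (-13392 + 115) + 17976 = -13277 + 17976 = 4699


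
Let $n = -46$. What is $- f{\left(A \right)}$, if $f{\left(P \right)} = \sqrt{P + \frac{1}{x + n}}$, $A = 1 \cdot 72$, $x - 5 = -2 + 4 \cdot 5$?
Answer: $- \frac{\sqrt{38065}}{23} \approx -8.4827$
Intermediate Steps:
$x = 23$ ($x = 5 + \left(-2 + 4 \cdot 5\right) = 5 + \left(-2 + 20\right) = 5 + 18 = 23$)
$A = 72$
$f{\left(P \right)} = \sqrt{- \frac{1}{23} + P}$ ($f{\left(P \right)} = \sqrt{P + \frac{1}{23 - 46}} = \sqrt{P + \frac{1}{-23}} = \sqrt{P - \frac{1}{23}} = \sqrt{- \frac{1}{23} + P}$)
$- f{\left(A \right)} = - \frac{\sqrt{-23 + 529 \cdot 72}}{23} = - \frac{\sqrt{-23 + 38088}}{23} = - \frac{\sqrt{38065}}{23}$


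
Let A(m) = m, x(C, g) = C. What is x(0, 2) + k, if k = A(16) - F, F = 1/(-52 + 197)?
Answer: 2319/145 ≈ 15.993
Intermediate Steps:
F = 1/145 ≈ 0.0068966
k = 2319/145 (k = 16 - 1*1/145 = 16 - 1/145 = 2319/145 ≈ 15.993)
x(0, 2) + k = 0 + 2319/145 = 2319/145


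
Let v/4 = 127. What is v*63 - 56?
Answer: 31948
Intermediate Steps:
v = 508 (v = 4*127 = 508)
v*63 - 56 = 508*63 - 56 = 32004 - 56 = 31948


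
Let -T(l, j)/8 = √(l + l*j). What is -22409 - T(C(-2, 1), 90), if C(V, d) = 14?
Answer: -22409 + 56*√26 ≈ -22123.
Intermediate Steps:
T(l, j) = -8*√(l + j*l) (T(l, j) = -8*√(l + l*j) = -8*√(l + j*l))
-22409 - T(C(-2, 1), 90) = -22409 - (-8)*√(14*(1 + 90)) = -22409 - (-8)*√(14*91) = -22409 - (-8)*√1274 = -22409 - (-8)*7*√26 = -22409 - (-56)*√26 = -22409 + 56*√26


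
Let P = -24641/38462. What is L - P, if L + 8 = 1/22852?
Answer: -3234167199/439466812 ≈ -7.3593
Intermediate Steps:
P = -24641/38462 (P = -24641*1/38462 = -24641/38462 ≈ -0.64066)
L = -182815/22852 (L = -8 + 1/22852 = -182815/22852 ≈ -8.0000)
L - P = -182815/22852 - 1*(-24641/38462) = -182815/22852 + 24641/38462 = -3234167199/439466812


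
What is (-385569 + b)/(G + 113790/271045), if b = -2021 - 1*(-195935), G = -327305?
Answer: 10389425895/17742853987 ≈ 0.58556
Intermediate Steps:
b = 193914 (b = -2021 + 195935 = 193914)
(-385569 + b)/(G + 113790/271045) = (-385569 + 193914)/(-327305 + 113790/271045) = -191655/(-327305 + 113790*(1/271045)) = -191655/(-327305 + 22758/54209) = -191655/(-17742853987/54209) = -191655*(-54209/17742853987) = 10389425895/17742853987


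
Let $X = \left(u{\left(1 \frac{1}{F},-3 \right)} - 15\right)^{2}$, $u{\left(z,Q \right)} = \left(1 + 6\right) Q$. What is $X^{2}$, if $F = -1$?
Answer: $1679616$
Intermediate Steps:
$u{\left(z,Q \right)} = 7 Q$
$X = 1296$ ($X = \left(7 \left(-3\right) - 15\right)^{2} = \left(-21 - 15\right)^{2} = \left(-36\right)^{2} = 1296$)
$X^{2} = 1296^{2} = 1679616$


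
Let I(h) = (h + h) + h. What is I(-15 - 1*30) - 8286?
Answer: -8421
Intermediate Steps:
I(h) = 3*h (I(h) = 2*h + h = 3*h)
I(-15 - 1*30) - 8286 = 3*(-15 - 1*30) - 8286 = 3*(-15 - 30) - 8286 = 3*(-45) - 8286 = -135 - 8286 = -8421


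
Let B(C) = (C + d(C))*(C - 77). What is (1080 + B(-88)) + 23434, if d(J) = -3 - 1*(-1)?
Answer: 39364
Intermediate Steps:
d(J) = -2 (d(J) = -3 + 1 = -2)
B(C) = (-77 + C)*(-2 + C) (B(C) = (C - 2)*(C - 77) = (-2 + C)*(-77 + C) = (-77 + C)*(-2 + C))
(1080 + B(-88)) + 23434 = (1080 + (154 + (-88)**2 - 79*(-88))) + 23434 = (1080 + (154 + 7744 + 6952)) + 23434 = (1080 + 14850) + 23434 = 15930 + 23434 = 39364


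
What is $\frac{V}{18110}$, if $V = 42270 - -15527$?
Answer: $\frac{57797}{18110} \approx 3.1914$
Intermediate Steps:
$V = 57797$ ($V = 42270 + 15527 = 57797$)
$\frac{V}{18110} = \frac{57797}{18110}$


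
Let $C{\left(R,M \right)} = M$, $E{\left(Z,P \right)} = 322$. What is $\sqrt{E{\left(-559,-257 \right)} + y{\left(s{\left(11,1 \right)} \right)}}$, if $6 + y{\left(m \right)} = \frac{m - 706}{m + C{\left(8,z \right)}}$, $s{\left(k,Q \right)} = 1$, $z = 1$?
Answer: $\frac{i \sqrt{146}}{2} \approx 6.0415 i$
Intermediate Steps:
$y{\left(m \right)} = -6 + \frac{-706 + m}{1 + m}$ ($y{\left(m \right)} = -6 + \frac{m - 706}{m + 1} = -6 + \frac{-706 + m}{1 + m}$)
$\sqrt{E{\left(-559,-257 \right)} + y{\left(s{\left(11,1 \right)} \right)}} = \sqrt{322 + \frac{-712 - 5}{1 + 1}} = \sqrt{322 + \frac{-712 - 5}{2}} = \sqrt{322 + \frac{1}{2} \left(-717\right)} = \sqrt{322 - \frac{717}{2}} = \sqrt{- \frac{73}{2}} = \frac{i \sqrt{146}}{2}$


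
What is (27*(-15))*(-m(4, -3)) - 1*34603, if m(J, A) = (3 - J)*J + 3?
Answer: -35008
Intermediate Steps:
m(J, A) = 3 + J*(3 - J) (m(J, A) = J*(3 - J) + 3 = 3 + J*(3 - J))
(27*(-15))*(-m(4, -3)) - 1*34603 = (27*(-15))*(-(3 - 1*4² + 3*4)) - 1*34603 = -(-405)*(3 - 1*16 + 12) - 34603 = -(-405)*(3 - 16 + 12) - 34603 = -(-405)*(-1) - 34603 = -405*1 - 34603 = -405 - 34603 = -35008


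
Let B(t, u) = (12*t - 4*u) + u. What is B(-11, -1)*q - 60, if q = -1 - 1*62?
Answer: 8067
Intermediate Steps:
B(t, u) = -3*u + 12*t (B(t, u) = (-4*u + 12*t) + u = -3*u + 12*t)
q = -63 (q = -1 - 62 = -63)
B(-11, -1)*q - 60 = (-3*(-1) + 12*(-11))*(-63) - 60 = (3 - 132)*(-63) - 60 = -129*(-63) - 60 = 8127 - 60 = 8067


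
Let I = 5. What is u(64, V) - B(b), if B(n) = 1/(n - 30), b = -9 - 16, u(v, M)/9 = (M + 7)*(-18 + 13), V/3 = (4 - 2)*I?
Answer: -91574/55 ≈ -1665.0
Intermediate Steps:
V = 30 (V = 3*((4 - 2)*5) = 3*(2*5) = 3*10 = 30)
u(v, M) = -315 - 45*M (u(v, M) = 9*((M + 7)*(-18 + 13)) = 9*((7 + M)*(-5)) = 9*(-35 - 5*M) = -315 - 45*M)
b = -25
B(n) = 1/(-30 + n)
u(64, V) - B(b) = (-315 - 45*30) - 1/(-30 - 25) = (-315 - 1350) - 1/(-55) = -1665 - 1*(-1/55) = -1665 + 1/55 = -91574/55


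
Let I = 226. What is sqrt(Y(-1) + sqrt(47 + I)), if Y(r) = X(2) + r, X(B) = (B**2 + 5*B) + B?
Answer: sqrt(15 + sqrt(273)) ≈ 5.6145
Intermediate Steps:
X(B) = B**2 + 6*B
Y(r) = 16 + r (Y(r) = 2*(6 + 2) + r = 2*8 + r = 16 + r)
sqrt(Y(-1) + sqrt(47 + I)) = sqrt((16 - 1) + sqrt(47 + 226)) = sqrt(15 + sqrt(273))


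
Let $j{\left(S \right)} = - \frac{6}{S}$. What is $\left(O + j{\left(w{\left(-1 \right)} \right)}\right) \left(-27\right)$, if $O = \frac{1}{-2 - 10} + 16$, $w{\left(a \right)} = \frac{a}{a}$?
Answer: $- \frac{1071}{4} \approx -267.75$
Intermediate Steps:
$w{\left(a \right)} = 1$
$O = \frac{191}{12}$ ($O = \frac{1}{-12} + 16 = - \frac{1}{12} + 16 = \frac{191}{12} \approx 15.917$)
$\left(O + j{\left(w{\left(-1 \right)} \right)}\right) \left(-27\right) = \left(\frac{191}{12} - \frac{6}{1}\right) \left(-27\right) = \left(\frac{191}{12} - 6\right) \left(-27\right) = \frac{119}{12} \left(-27\right) = - \frac{1071}{4}$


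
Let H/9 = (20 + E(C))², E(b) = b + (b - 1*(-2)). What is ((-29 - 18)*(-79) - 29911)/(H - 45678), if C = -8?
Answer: 13099/22677 ≈ 0.57763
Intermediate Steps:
E(b) = 2 + 2*b (E(b) = b + (b + 2) = b + (2 + b) = 2 + 2*b)
H = 324 (H = 9*(20 + (2 + 2*(-8)))² = 9*(20 + (2 - 16))² = 9*(20 - 14)² = 9*6² = 9*36 = 324)
((-29 - 18)*(-79) - 29911)/(H - 45678) = ((-29 - 18)*(-79) - 29911)/(324 - 45678) = (-47*(-79) - 29911)/(-45354) = (3713 - 29911)*(-1/45354) = -26198*(-1/45354) = 13099/22677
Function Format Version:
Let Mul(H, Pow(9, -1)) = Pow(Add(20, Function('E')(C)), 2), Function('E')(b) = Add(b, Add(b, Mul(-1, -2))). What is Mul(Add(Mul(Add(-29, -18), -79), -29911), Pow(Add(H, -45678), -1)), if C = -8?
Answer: Rational(13099, 22677) ≈ 0.57763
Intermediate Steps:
Function('E')(b) = Add(2, Mul(2, b)) (Function('E')(b) = Add(b, Add(b, 2)) = Add(b, Add(2, b)) = Add(2, Mul(2, b)))
H = 324 (H = Mul(9, Pow(Add(20, Add(2, Mul(2, -8))), 2)) = Mul(9, Pow(Add(20, Add(2, -16)), 2)) = Mul(9, Pow(Add(20, -14), 2)) = Mul(9, Pow(6, 2)) = Mul(9, 36) = 324)
Mul(Add(Mul(Add(-29, -18), -79), -29911), Pow(Add(H, -45678), -1)) = Mul(Add(Mul(Add(-29, -18), -79), -29911), Pow(Add(324, -45678), -1)) = Mul(Add(Mul(-47, -79), -29911), Pow(-45354, -1)) = Mul(Add(3713, -29911), Rational(-1, 45354)) = Mul(-26198, Rational(-1, 45354)) = Rational(13099, 22677)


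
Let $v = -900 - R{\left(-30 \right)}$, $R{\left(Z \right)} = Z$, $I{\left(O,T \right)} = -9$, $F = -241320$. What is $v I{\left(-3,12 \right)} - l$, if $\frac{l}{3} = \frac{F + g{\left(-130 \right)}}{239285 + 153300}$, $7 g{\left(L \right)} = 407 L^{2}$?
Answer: $\frac{4300403334}{549619} \approx 7824.3$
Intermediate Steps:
$g{\left(L \right)} = \frac{407 L^{2}}{7}$
$v = -870$ ($v = -900 - -30 = -900 + 30 = -870$)
$l = \frac{3113436}{549619}$ ($l = 3 \frac{-241320 + \frac{407 \left(-130\right)^{2}}{7}}{239285 + 153300} = 3 \frac{-241320 + \frac{407}{7} \cdot 16900}{392585} = 3 \left(-241320 + \frac{6878300}{7}\right) \frac{1}{392585} = 3 \cdot \frac{5189060}{7} \cdot \frac{1}{392585} = 3 \cdot \frac{1037812}{549619} = \frac{3113436}{549619} \approx 5.6647$)
$v I{\left(-3,12 \right)} - l = \left(-870\right) \left(-9\right) - \frac{3113436}{549619} = 7830 - \frac{3113436}{549619} = \frac{4300403334}{549619}$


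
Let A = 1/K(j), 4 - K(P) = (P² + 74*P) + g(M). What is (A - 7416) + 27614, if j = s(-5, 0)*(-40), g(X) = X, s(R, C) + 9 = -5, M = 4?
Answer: 7171097919/355040 ≈ 20198.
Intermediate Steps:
s(R, C) = -14 (s(R, C) = -9 - 5 = -14)
j = 560 (j = -14*(-40) = 560)
K(P) = -P² - 74*P (K(P) = 4 - ((P² + 74*P) + 4) = 4 - (4 + P² + 74*P) = 4 + (-4 - P² - 74*P) = -P² - 74*P)
A = -1/355040 (A = 1/(560*(-74 - 1*560)) = 1/(560*(-74 - 560)) = 1/(560*(-634)) = 1/(-355040) = -1/355040 ≈ -2.8166e-6)
(A - 7416) + 27614 = (-1/355040 - 7416) + 27614 = -2632976641/355040 + 27614 = 7171097919/355040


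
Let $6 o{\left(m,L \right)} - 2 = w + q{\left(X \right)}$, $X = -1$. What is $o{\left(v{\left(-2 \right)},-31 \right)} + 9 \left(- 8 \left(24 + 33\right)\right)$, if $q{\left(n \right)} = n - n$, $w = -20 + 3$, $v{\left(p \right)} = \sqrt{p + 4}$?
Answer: $- \frac{8213}{2} \approx -4106.5$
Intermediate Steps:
$v{\left(p \right)} = \sqrt{4 + p}$
$w = -17$
$q{\left(n \right)} = 0$
$o{\left(m,L \right)} = - \frac{5}{2}$ ($o{\left(m,L \right)} = \frac{1}{3} + \frac{-17 + 0}{6} = \frac{1}{3} + \frac{1}{6} \left(-17\right) = \frac{1}{3} - \frac{17}{6} = - \frac{5}{2}$)
$o{\left(v{\left(-2 \right)},-31 \right)} + 9 \left(- 8 \left(24 + 33\right)\right) = - \frac{5}{2} + 9 \left(- 8 \left(24 + 33\right)\right) = - \frac{5}{2} + 9 \left(\left(-8\right) 57\right) = - \frac{5}{2} + 9 \left(-456\right) = - \frac{5}{2} - 4104 = - \frac{8213}{2}$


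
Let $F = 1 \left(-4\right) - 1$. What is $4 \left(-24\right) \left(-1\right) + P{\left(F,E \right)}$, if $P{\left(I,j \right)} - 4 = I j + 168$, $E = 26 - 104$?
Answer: $658$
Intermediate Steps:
$E = -78$
$F = -5$ ($F = -4 - 1 = -5$)
$P{\left(I,j \right)} = 172 + I j$ ($P{\left(I,j \right)} = 4 + \left(I j + 168\right) = 4 + \left(168 + I j\right) = 172 + I j$)
$4 \left(-24\right) \left(-1\right) + P{\left(F,E \right)} = 4 \left(-24\right) \left(-1\right) + \left(172 - -390\right) = \left(-96\right) \left(-1\right) + \left(172 + 390\right) = 96 + 562 = 658$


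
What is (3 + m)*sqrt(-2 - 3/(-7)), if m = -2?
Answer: I*sqrt(77)/7 ≈ 1.2536*I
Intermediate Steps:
(3 + m)*sqrt(-2 - 3/(-7)) = (3 - 2)*sqrt(-2 - 3/(-7)) = 1*sqrt(-2 - 3*(-1/7)) = 1*sqrt(-2 + 3/7) = 1*sqrt(-11/7) = 1*(I*sqrt(77)/7) = I*sqrt(77)/7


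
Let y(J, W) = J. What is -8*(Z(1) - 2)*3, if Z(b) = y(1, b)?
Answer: 24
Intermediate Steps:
Z(b) = 1
-8*(Z(1) - 2)*3 = -8*(1 - 2)*3 = -8*(-1)*3 = 8*3 = 24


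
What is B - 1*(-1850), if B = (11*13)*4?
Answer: 2422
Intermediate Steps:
B = 572 (B = 143*4 = 572)
B - 1*(-1850) = 572 - 1*(-1850) = 572 + 1850 = 2422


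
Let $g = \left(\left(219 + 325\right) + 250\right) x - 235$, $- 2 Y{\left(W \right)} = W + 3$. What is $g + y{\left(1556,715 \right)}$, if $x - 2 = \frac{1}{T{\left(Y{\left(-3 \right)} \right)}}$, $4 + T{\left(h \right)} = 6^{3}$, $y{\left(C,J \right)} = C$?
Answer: $\frac{308751}{106} \approx 2912.7$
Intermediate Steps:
$Y{\left(W \right)} = - \frac{3}{2} - \frac{W}{2}$ ($Y{\left(W \right)} = - \frac{W + 3}{2} = - \frac{3 + W}{2} = - \frac{3}{2} - \frac{W}{2}$)
$T{\left(h \right)} = 212$ ($T{\left(h \right)} = -4 + 6^{3} = -4 + 216 = 212$)
$x = \frac{425}{212}$ ($x = 2 + \frac{1}{212} = \frac{425}{212} \approx 2.0047$)
$g = \frac{143815}{106}$ ($g = \left(\left(219 + 325\right) + 250\right) \frac{425}{212} - 235 = \left(544 + 250\right) \frac{425}{212} - 235 = 794 \cdot \frac{425}{212} - 235 = \frac{168725}{106} - 235 = \frac{143815}{106} \approx 1356.7$)
$g + y{\left(1556,715 \right)} = \frac{143815}{106} + 1556 = \frac{308751}{106}$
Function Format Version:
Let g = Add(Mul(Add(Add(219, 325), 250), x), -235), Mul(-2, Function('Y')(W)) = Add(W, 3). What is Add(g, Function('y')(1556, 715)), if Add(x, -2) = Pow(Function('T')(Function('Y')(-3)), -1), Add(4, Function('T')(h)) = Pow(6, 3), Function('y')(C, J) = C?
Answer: Rational(308751, 106) ≈ 2912.7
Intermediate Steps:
Function('Y')(W) = Add(Rational(-3, 2), Mul(Rational(-1, 2), W)) (Function('Y')(W) = Mul(Rational(-1, 2), Add(W, 3)) = Mul(Rational(-1, 2), Add(3, W)) = Add(Rational(-3, 2), Mul(Rational(-1, 2), W)))
Function('T')(h) = 212 (Function('T')(h) = Add(-4, Pow(6, 3)) = Add(-4, 216) = 212)
x = Rational(425, 212) (x = Add(2, Pow(212, -1)) = Add(2, Rational(1, 212)) = Rational(425, 212) ≈ 2.0047)
g = Rational(143815, 106) (g = Add(Mul(Add(Add(219, 325), 250), Rational(425, 212)), -235) = Add(Mul(Add(544, 250), Rational(425, 212)), -235) = Add(Mul(794, Rational(425, 212)), -235) = Add(Rational(168725, 106), -235) = Rational(143815, 106) ≈ 1356.7)
Add(g, Function('y')(1556, 715)) = Add(Rational(143815, 106), 1556) = Rational(308751, 106)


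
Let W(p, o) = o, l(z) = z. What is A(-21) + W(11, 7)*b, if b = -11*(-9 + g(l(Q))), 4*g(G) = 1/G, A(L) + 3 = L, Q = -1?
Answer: 2753/4 ≈ 688.25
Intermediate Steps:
A(L) = -3 + L
g(G) = 1/(4*G)
b = 407/4 (b = -11*(-9 + (¼)/(-1)) = -11*(-9 + (¼)*(-1)) = -11*(-9 - ¼) = -11*(-37/4) = 407/4 ≈ 101.75)
A(-21) + W(11, 7)*b = (-3 - 21) + 7*(407/4) = -24 + 2849/4 = 2753/4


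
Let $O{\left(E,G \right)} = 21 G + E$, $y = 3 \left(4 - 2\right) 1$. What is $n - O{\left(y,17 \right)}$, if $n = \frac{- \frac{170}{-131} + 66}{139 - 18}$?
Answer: $- \frac{5745097}{15851} \approx -362.44$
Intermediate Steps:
$y = 6$ ($y = 3 \cdot 2 \cdot 1 = 3 \cdot 2 = 6$)
$O{\left(E,G \right)} = E + 21 G$
$n = \frac{8816}{15851}$ ($n = \frac{\left(-170\right) \left(- \frac{1}{131}\right) + 66}{121} = \left(\frac{170}{131} + 66\right) \frac{1}{121} = \frac{8816}{131} \cdot \frac{1}{121} = \frac{8816}{15851} \approx 0.55618$)
$n - O{\left(y,17 \right)} = \frac{8816}{15851} - \left(6 + 21 \cdot 17\right) = \frac{8816}{15851} - \left(6 + 357\right) = \frac{8816}{15851} - 363 = - \frac{5745097}{15851}$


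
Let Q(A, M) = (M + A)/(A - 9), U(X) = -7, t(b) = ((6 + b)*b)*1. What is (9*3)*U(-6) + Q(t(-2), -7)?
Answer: -3198/17 ≈ -188.12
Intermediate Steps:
t(b) = b*(6 + b) (t(b) = (b*(6 + b))*1 = b*(6 + b))
Q(A, M) = (A + M)/(-9 + A)
(9*3)*U(-6) + Q(t(-2), -7) = (9*3)*(-7) + (-2*(6 - 2) - 7)/(-9 - 2*(6 - 2)) = 27*(-7) + (-2*4 - 7)/(-9 - 2*4) = -189 + (-8 - 7)/(-9 - 8) = -189 - 15/(-17) = -189 - 1/17*(-15) = -189 + 15/17 = -3198/17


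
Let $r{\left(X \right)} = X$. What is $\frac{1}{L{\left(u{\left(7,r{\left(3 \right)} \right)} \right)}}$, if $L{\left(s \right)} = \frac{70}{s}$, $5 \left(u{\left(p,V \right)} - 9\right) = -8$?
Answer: $\frac{37}{350} \approx 0.10571$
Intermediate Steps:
$u{\left(p,V \right)} = \frac{37}{5}$ ($u{\left(p,V \right)} = 9 + \frac{1}{5} \left(-8\right) = 9 - \frac{8}{5} = \frac{37}{5}$)
$\frac{1}{L{\left(u{\left(7,r{\left(3 \right)} \right)} \right)}} = \frac{1}{70 \frac{1}{\frac{37}{5}}} = \frac{1}{70 \cdot \frac{5}{37}} = \frac{1}{\frac{350}{37}} = \frac{37}{350}$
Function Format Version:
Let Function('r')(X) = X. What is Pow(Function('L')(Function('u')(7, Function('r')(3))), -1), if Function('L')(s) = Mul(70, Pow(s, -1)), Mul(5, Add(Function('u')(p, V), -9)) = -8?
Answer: Rational(37, 350) ≈ 0.10571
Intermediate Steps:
Function('u')(p, V) = Rational(37, 5) (Function('u')(p, V) = Add(9, Mul(Rational(1, 5), -8)) = Add(9, Rational(-8, 5)) = Rational(37, 5))
Pow(Function('L')(Function('u')(7, Function('r')(3))), -1) = Pow(Mul(70, Pow(Rational(37, 5), -1)), -1) = Pow(Mul(70, Rational(5, 37)), -1) = Pow(Rational(350, 37), -1) = Rational(37, 350)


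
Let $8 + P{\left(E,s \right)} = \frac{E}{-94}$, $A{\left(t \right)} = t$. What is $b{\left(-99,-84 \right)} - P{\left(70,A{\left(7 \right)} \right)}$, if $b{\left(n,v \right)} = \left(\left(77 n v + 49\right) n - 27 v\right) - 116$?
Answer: $- \frac{2979591238}{47} \approx -6.3396 \cdot 10^{7}$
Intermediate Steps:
$P{\left(E,s \right)} = -8 - \frac{E}{94}$ ($P{\left(E,s \right)} = -8 + \frac{E}{-94} = -8 + E \left(- \frac{1}{94}\right) = -8 - \frac{E}{94}$)
$b{\left(n,v \right)} = -116 - 27 v + n \left(49 + 77 n v\right)$ ($b{\left(n,v \right)} = \left(\left(77 n v + 49\right) n - 27 v\right) - 116 = \left(\left(49 + 77 n v\right) n - 27 v\right) - 116 = \left(n \left(49 + 77 n v\right) - 27 v\right) - 116 = \left(- 27 v + n \left(49 + 77 n v\right)\right) - 116 = -116 - 27 v + n \left(49 + 77 n v\right)$)
$b{\left(-99,-84 \right)} - P{\left(70,A{\left(7 \right)} \right)} = \left(-116 - -2268 + 49 \left(-99\right) + 77 \left(-84\right) \left(-99\right)^{2}\right) - \left(-8 - \frac{35}{47}\right) = \left(-116 + 2268 - 4851 + 77 \left(-84\right) 9801\right) - \left(-8 - \frac{35}{47}\right) = \left(-116 + 2268 - 4851 - 63392868\right) - - \frac{411}{47} = -63395567 + \frac{411}{47} = - \frac{2979591238}{47}$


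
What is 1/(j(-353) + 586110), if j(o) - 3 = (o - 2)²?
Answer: 1/712138 ≈ 1.4042e-6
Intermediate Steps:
j(o) = 3 + (-2 + o)² (j(o) = 3 + (o - 2)² = 3 + (-2 + o)²)
1/(j(-353) + 586110) = 1/((3 + (-2 - 353)²) + 586110) = 1/((3 + (-355)²) + 586110) = 1/((3 + 126025) + 586110) = 1/(126028 + 586110) = 1/712138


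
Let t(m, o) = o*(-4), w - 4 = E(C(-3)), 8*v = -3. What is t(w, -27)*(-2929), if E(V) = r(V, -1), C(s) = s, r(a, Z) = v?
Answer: -316332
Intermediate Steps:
v = -3/8 (v = (⅛)*(-3) = -3/8 ≈ -0.37500)
r(a, Z) = -3/8
E(V) = -3/8
w = 29/8 (w = 4 - 3/8 = 29/8 ≈ 3.6250)
t(m, o) = -4*o
t(w, -27)*(-2929) = -4*(-27)*(-2929) = 108*(-2929) = -316332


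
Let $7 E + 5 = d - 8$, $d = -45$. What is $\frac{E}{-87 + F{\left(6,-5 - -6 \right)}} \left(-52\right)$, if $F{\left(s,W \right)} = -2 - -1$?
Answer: $- \frac{377}{77} \approx -4.8961$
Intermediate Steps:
$F{\left(s,W \right)} = -1$ ($F{\left(s,W \right)} = -2 + 1 = -1$)
$E = - \frac{58}{7}$ ($E = - \frac{5}{7} + \frac{-45 - 8}{7} = - \frac{5}{7} + \frac{1}{7} \left(-53\right) = - \frac{5}{7} - \frac{53}{7} = - \frac{58}{7} \approx -8.2857$)
$\frac{E}{-87 + F{\left(6,-5 - -6 \right)}} \left(-52\right) = - \frac{58}{7 \left(-87 - 1\right)} \left(-52\right) = - \frac{58}{7 \left(-88\right)} \left(-52\right) = \left(- \frac{58}{7}\right) \left(- \frac{1}{88}\right) \left(-52\right) = \frac{29}{308} \left(-52\right) = - \frac{377}{77}$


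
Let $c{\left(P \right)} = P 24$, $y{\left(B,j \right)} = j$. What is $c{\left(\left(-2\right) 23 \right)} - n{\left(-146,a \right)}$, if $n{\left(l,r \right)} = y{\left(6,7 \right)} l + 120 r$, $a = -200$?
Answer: $23918$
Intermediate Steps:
$n{\left(l,r \right)} = 7 l + 120 r$
$c{\left(P \right)} = 24 P$
$c{\left(\left(-2\right) 23 \right)} - n{\left(-146,a \right)} = 24 \left(\left(-2\right) 23\right) - \left(7 \left(-146\right) + 120 \left(-200\right)\right) = 24 \left(-46\right) - \left(-1022 - 24000\right) = -1104 - -25022 = -1104 + 25022 = 23918$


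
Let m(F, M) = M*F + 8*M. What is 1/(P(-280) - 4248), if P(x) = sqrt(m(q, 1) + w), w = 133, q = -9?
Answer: -354/1503781 - sqrt(33)/9022686 ≈ -0.00023604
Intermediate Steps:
m(F, M) = 8*M + F*M (m(F, M) = F*M + 8*M = 8*M + F*M)
P(x) = 2*sqrt(33) (P(x) = sqrt(1*(8 - 9) + 133) = sqrt(1*(-1) + 133) = sqrt(-1 + 133) = sqrt(132) = 2*sqrt(33))
1/(P(-280) - 4248) = 1/(2*sqrt(33) - 4248) = 1/(-4248 + 2*sqrt(33))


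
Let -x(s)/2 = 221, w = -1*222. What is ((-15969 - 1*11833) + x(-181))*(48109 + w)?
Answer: -1352520428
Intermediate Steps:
w = -222
x(s) = -442 (x(s) = -2*221 = -442)
((-15969 - 1*11833) + x(-181))*(48109 + w) = ((-15969 - 1*11833) - 442)*(48109 - 222) = ((-15969 - 11833) - 442)*47887 = (-27802 - 442)*47887 = -28244*47887 = -1352520428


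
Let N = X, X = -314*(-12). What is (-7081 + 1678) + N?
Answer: -1635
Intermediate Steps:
X = 3768
N = 3768
(-7081 + 1678) + N = (-7081 + 1678) + 3768 = -5403 + 3768 = -1635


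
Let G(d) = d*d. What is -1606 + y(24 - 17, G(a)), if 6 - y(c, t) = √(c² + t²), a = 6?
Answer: -1600 - √1345 ≈ -1636.7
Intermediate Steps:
G(d) = d²
y(c, t) = 6 - √(c² + t²)
-1606 + y(24 - 17, G(a)) = -1606 + (6 - √((24 - 17)² + (6²)²)) = -1606 + (6 - √(7² + 36²)) = -1606 + (6 - √(49 + 1296)) = -1606 + (6 - √1345) = -1600 - √1345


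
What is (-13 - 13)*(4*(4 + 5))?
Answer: -936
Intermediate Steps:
(-13 - 13)*(4*(4 + 5)) = -104*9 = -26*36 = -936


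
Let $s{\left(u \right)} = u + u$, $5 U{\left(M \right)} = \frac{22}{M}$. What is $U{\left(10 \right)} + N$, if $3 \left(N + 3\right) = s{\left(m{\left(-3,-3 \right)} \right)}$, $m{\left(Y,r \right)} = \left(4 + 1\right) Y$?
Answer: $- \frac{314}{25} \approx -12.56$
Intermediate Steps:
$U{\left(M \right)} = \frac{22}{5 M}$ ($U{\left(M \right)} = \frac{22 \frac{1}{M}}{5} = \frac{22}{5 M}$)
$m{\left(Y,r \right)} = 5 Y$
$s{\left(u \right)} = 2 u$
$N = -13$ ($N = -3 + \frac{2 \cdot 5 \left(-3\right)}{3} = -3 + \frac{2 \left(-15\right)}{3} = -3 + \frac{1}{3} \left(-30\right) = -3 - 10 = -13$)
$U{\left(10 \right)} + N = \frac{22}{5 \cdot 10} - 13 = \frac{22}{5} \cdot \frac{1}{10} - 13 = \frac{11}{25} - 13 = - \frac{314}{25}$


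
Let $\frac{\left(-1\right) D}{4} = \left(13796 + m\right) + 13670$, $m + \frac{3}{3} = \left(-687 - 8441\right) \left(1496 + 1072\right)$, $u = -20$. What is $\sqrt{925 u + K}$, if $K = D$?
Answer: $2 \sqrt{23408614} \approx 9676.5$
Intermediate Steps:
$m = -23440705$ ($m = -1 + \left(-687 - 8441\right) \left(1496 + 1072\right) = -1 - 23440704 = -23440705$)
$D = 93652956$ ($D = - 4 \left(\left(13796 - 23440705\right) + 13670\right) = - 4 \left(-23426909 + 13670\right) = \left(-4\right) \left(-23413239\right) = 93652956$)
$K = 93652956$
$\sqrt{925 u + K} = \sqrt{925 \left(-20\right) + 93652956} = \sqrt{-18500 + 93652956} = \sqrt{93634456} = 2 \sqrt{23408614}$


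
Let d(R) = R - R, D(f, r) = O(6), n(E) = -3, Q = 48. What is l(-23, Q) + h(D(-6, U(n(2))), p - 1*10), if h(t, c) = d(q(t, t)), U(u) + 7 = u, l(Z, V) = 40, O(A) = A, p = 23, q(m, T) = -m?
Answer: 40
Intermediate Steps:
U(u) = -7 + u
D(f, r) = 6
d(R) = 0
h(t, c) = 0
l(-23, Q) + h(D(-6, U(n(2))), p - 1*10) = 40 + 0 = 40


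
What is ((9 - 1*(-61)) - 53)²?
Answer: 289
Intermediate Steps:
((9 - 1*(-61)) - 53)² = ((9 + 61) - 53)² = (70 - 53)² = 17² = 289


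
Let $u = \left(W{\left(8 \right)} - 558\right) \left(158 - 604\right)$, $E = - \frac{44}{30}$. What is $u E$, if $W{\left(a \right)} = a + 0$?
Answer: $- \frac{1079320}{3} \approx -3.5977 \cdot 10^{5}$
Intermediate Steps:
$E = - \frac{22}{15}$ ($E = \left(-44\right) \frac{1}{30} = - \frac{22}{15} \approx -1.4667$)
$W{\left(a \right)} = a$
$u = 245300$ ($u = \left(8 - 558\right) \left(158 - 604\right) = \left(-550\right) \left(-446\right) = 245300$)
$u E = 245300 \left(- \frac{22}{15}\right) = - \frac{1079320}{3}$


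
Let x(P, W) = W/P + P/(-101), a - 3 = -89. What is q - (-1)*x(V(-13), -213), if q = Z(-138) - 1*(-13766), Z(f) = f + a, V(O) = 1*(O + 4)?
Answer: 4110424/303 ≈ 13566.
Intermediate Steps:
V(O) = 4 + O (V(O) = 1*(4 + O) = 4 + O)
a = -86 (a = 3 - 89 = -86)
x(P, W) = -P/101 + W/P (x(P, W) = W/P + P*(-1/101) = W/P - P/101 = -P/101 + W/P)
Z(f) = -86 + f (Z(f) = f - 86 = -86 + f)
q = 13542 (q = (-86 - 138) - 1*(-13766) = -224 + 13766 = 13542)
q - (-1)*x(V(-13), -213) = 13542 - (-1)*(-(4 - 13)/101 - 213/(4 - 13)) = 13542 - (-1)*(-1/101*(-9) - 213/(-9)) = 13542 - (-1)*(9/101 - 213*(-⅑)) = 13542 - (-1)*(9/101 + 71/3) = 13542 - (-1)*7198/303 = 13542 - 1*(-7198/303) = 13542 + 7198/303 = 4110424/303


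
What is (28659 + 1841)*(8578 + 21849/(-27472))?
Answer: 1796701373375/6868 ≈ 2.6160e+8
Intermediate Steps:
(28659 + 1841)*(8578 + 21849/(-27472)) = 30500*(8578 + 21849*(-1/27472)) = 30500*(8578 - 21849/27472) = 30500*(235632967/27472) = 1796701373375/6868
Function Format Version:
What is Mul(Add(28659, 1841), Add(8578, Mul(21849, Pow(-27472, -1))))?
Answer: Rational(1796701373375, 6868) ≈ 2.6160e+8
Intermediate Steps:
Mul(Add(28659, 1841), Add(8578, Mul(21849, Pow(-27472, -1)))) = Mul(30500, Add(8578, Mul(21849, Rational(-1, 27472)))) = Mul(30500, Add(8578, Rational(-21849, 27472))) = Mul(30500, Rational(235632967, 27472)) = Rational(1796701373375, 6868)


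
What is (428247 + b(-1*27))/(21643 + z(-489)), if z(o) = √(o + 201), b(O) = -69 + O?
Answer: 9266472093/468419737 - 5137812*I*√2/468419737 ≈ 19.782 - 0.015512*I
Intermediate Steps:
z(o) = √(201 + o)
(428247 + b(-1*27))/(21643 + z(-489)) = (428247 + (-69 - 1*27))/(21643 + √(201 - 489)) = (428247 + (-69 - 27))/(21643 + √(-288)) = (428247 - 96)/(21643 + 12*I*√2) = 428151/(21643 + 12*I*√2)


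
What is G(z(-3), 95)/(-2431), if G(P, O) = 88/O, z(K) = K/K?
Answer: -8/20995 ≈ -0.00038104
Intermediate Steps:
z(K) = 1
G(z(-3), 95)/(-2431) = (88/95)/(-2431) = (88*(1/95))*(-1/2431) = (88/95)*(-1/2431) = -8/20995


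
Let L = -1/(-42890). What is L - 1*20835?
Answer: -893613149/42890 ≈ -20835.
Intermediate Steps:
L = 1/42890 (L = -1*(-1/42890) = 1/42890 ≈ 2.3315e-5)
L - 1*20835 = 1/42890 - 1*20835 = 1/42890 - 20835 = -893613149/42890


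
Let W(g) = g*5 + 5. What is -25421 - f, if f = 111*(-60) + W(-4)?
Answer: -18746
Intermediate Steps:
W(g) = 5 + 5*g (W(g) = 5*g + 5 = 5 + 5*g)
f = -6675 (f = 111*(-60) + (5 + 5*(-4)) = -6660 + (5 - 20) = -6660 - 15 = -6675)
-25421 - f = -25421 - 1*(-6675) = -25421 + 6675 = -18746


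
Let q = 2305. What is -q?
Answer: -2305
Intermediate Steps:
-q = -1*2305 = -2305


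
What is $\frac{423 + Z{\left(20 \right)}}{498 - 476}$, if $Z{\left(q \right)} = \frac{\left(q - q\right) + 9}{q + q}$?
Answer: $\frac{1539}{80} \approx 19.237$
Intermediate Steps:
$Z{\left(q \right)} = \frac{9}{2 q}$ ($Z{\left(q \right)} = \frac{0 + 9}{2 q} = 9 \frac{1}{2 q} = \frac{9}{2 q}$)
$\frac{423 + Z{\left(20 \right)}}{498 - 476} = \frac{423 + \frac{9}{2 \cdot 20}}{498 - 476} = \frac{423 + \frac{9}{2} \cdot \frac{1}{20}}{22} = \left(423 + \frac{9}{40}\right) \frac{1}{22} = \frac{16929}{40} \cdot \frac{1}{22} = \frac{1539}{80}$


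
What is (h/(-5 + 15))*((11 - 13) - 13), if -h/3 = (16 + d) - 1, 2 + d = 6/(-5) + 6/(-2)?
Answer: 198/5 ≈ 39.600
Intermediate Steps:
d = -31/5 (d = -2 + (6/(-5) + 6/(-2)) = -2 + (6*(-1/5) + 6*(-1/2)) = -2 + (-6/5 - 3) = -2 - 21/5 = -31/5 ≈ -6.2000)
h = -132/5 (h = -3*((16 - 31/5) - 1) = -3*(49/5 - 1) = -3*44/5 = -132/5 ≈ -26.400)
(h/(-5 + 15))*((11 - 13) - 13) = (-132/5/(-5 + 15))*((11 - 13) - 13) = (-132/5/10)*(-2 - 13) = ((1/10)*(-132/5))*(-15) = -66/25*(-15) = 198/5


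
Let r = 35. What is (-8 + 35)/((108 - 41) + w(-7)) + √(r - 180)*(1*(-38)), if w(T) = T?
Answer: 9/20 - 38*I*√145 ≈ 0.45 - 457.58*I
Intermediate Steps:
(-8 + 35)/((108 - 41) + w(-7)) + √(r - 180)*(1*(-38)) = (-8 + 35)/((108 - 41) - 7) + √(35 - 180)*(1*(-38)) = 27/(67 - 7) + √(-145)*(-38) = 27/60 + (I*√145)*(-38) = 27*(1/60) - 38*I*√145 = 9/20 - 38*I*√145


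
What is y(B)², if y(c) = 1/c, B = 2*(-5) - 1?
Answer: 1/121 ≈ 0.0082645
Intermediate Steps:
B = -11 (B = -10 - 1 = -11)
y(B)² = (1/(-11))² = (-1/11)² = 1/121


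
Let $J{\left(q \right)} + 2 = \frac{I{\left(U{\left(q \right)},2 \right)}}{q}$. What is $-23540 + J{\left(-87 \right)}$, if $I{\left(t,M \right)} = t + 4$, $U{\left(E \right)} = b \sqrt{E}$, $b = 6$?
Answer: $- \frac{2048158}{87} - \frac{2 i \sqrt{87}}{29} \approx -23542.0 - 0.64327 i$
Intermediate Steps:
$U{\left(E \right)} = 6 \sqrt{E}$
$I{\left(t,M \right)} = 4 + t$
$J{\left(q \right)} = -2 + \frac{4 + 6 \sqrt{q}}{q}$
$-23540 + J{\left(-87 \right)} = -23540 + \left(-2 + \frac{4}{-87} + \frac{6}{i \sqrt{87}}\right) = -23540 + \left(-2 + 4 \left(- \frac{1}{87}\right) + 6 \left(- \frac{i \sqrt{87}}{87}\right)\right) = -23540 - \left(\frac{178}{87} + \frac{2 i \sqrt{87}}{29}\right) = - \frac{2048158}{87} - \frac{2 i \sqrt{87}}{29}$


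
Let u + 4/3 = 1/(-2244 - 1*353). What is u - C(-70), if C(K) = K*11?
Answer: 5988679/7791 ≈ 768.67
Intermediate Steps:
u = -10391/7791 (u = -4/3 + 1/(-2244 - 1*353) = -4/3 + 1/(-2244 - 353) = -4/3 + 1/(-2597) = -4/3 - 1/2597 = -10391/7791 ≈ -1.3337)
C(K) = 11*K
u - C(-70) = -10391/7791 - 11*(-70) = -10391/7791 - 1*(-770) = -10391/7791 + 770 = 5988679/7791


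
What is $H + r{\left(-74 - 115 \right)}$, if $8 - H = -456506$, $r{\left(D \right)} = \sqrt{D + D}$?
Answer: $456514 + 3 i \sqrt{42} \approx 4.5651 \cdot 10^{5} + 19.442 i$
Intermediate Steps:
$r{\left(D \right)} = \sqrt{2} \sqrt{D}$ ($r{\left(D \right)} = \sqrt{2 D} = \sqrt{2} \sqrt{D}$)
$H = 456514$ ($H = 8 - -456506 = 8 + 456506 = 456514$)
$H + r{\left(-74 - 115 \right)} = 456514 + \sqrt{2} \sqrt{-74 - 115} = 456514 + \sqrt{2} \sqrt{-189} = 456514 + \sqrt{2} \cdot 3 i \sqrt{21} = 456514 + 3 i \sqrt{42}$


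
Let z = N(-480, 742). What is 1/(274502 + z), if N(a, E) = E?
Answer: 1/275244 ≈ 3.6331e-6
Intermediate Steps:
z = 742
1/(274502 + z) = 1/(274502 + 742) = 1/275244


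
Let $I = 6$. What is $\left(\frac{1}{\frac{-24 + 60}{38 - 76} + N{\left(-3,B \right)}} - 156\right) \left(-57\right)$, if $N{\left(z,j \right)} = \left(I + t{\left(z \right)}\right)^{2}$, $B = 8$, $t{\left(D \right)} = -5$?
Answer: $7809$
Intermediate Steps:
$N{\left(z,j \right)} = 1$ ($N{\left(z,j \right)} = \left(6 - 5\right)^{2} = 1^{2} = 1$)
$\left(\frac{1}{\frac{-24 + 60}{38 - 76} + N{\left(-3,B \right)}} - 156\right) \left(-57\right) = \left(\frac{1}{\frac{-24 + 60}{38 - 76} + 1} - 156\right) \left(-57\right) = \left(\frac{1}{\frac{36}{-38} + 1} - 156\right) \left(-57\right) = \left(\frac{1}{36 \left(- \frac{1}{38}\right) + 1} - 156\right) \left(-57\right) = \left(\frac{1}{- \frac{18}{19} + 1} - 156\right) \left(-57\right) = \left(\frac{1}{\frac{1}{19}} - 156\right) \left(-57\right) = \left(19 - 156\right) \left(-57\right) = \left(-137\right) \left(-57\right) = 7809$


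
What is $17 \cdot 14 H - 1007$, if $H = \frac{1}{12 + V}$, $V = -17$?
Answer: $- \frac{5273}{5} \approx -1054.6$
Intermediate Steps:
$H = - \frac{1}{5}$ ($H = \frac{1}{12 - 17} = \frac{1}{-5} = - \frac{1}{5} \approx -0.2$)
$17 \cdot 14 H - 1007 = 17 \cdot 14 \left(- \frac{1}{5}\right) - 1007 = 238 \left(- \frac{1}{5}\right) - 1007 = - \frac{238}{5} - 1007 = - \frac{5273}{5}$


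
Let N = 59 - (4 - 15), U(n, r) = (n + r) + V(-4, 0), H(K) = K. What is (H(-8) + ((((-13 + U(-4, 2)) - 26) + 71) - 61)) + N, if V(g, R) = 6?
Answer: 37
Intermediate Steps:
U(n, r) = 6 + n + r (U(n, r) = (n + r) + 6 = 6 + n + r)
N = 70 (N = 59 - 1*(-11) = 59 + 11 = 70)
(H(-8) + ((((-13 + U(-4, 2)) - 26) + 71) - 61)) + N = (-8 + ((((-13 + (6 - 4 + 2)) - 26) + 71) - 61)) + 70 = (-8 + ((((-13 + 4) - 26) + 71) - 61)) + 70 = (-8 + (((-9 - 26) + 71) - 61)) + 70 = (-8 + ((-35 + 71) - 61)) + 70 = (-8 + (36 - 61)) + 70 = (-8 - 25) + 70 = -33 + 70 = 37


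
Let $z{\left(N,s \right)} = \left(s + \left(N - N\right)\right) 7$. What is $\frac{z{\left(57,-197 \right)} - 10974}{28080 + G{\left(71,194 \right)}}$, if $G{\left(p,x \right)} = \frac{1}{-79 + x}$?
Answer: $- \frac{1420595}{3229201} \approx -0.43992$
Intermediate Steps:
$z{\left(N,s \right)} = 7 s$ ($z{\left(N,s \right)} = \left(s + 0\right) 7 = s 7 = 7 s$)
$\frac{z{\left(57,-197 \right)} - 10974}{28080 + G{\left(71,194 \right)}} = \frac{7 \left(-197\right) - 10974}{28080 + \frac{1}{-79 + 194}} = \frac{-1379 - 10974}{28080 + \frac{1}{115}} = - \frac{12353}{28080 + \frac{1}{115}} = - \frac{12353}{\frac{3229201}{115}} = \left(-12353\right) \frac{115}{3229201} = - \frac{1420595}{3229201}$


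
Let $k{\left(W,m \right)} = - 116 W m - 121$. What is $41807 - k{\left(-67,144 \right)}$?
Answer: $-1077240$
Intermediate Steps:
$k{\left(W,m \right)} = -121 - 116 W m$ ($k{\left(W,m \right)} = - 116 W m - 121 = -121 - 116 W m$)
$41807 - k{\left(-67,144 \right)} = 41807 - \left(-121 - \left(-7772\right) 144\right) = 41807 - \left(-121 + 1119168\right) = 41807 - 1119047 = -1077240$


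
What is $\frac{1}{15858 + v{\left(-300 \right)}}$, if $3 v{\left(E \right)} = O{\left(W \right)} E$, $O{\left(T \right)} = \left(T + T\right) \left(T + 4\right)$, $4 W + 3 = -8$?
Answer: $\frac{2}{33091} \approx 6.0439 \cdot 10^{-5}$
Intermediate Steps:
$W = - \frac{11}{4}$ ($W = - \frac{3}{4} + \frac{1}{4} \left(-8\right) = - \frac{3}{4} - 2 = - \frac{11}{4} \approx -2.75$)
$O{\left(T \right)} = 2 T \left(4 + T\right)$
$v{\left(E \right)} = - \frac{55 E}{24}$ ($v{\left(E \right)} = \frac{2 \left(- \frac{11}{4}\right) \left(4 - \frac{11}{4}\right) E}{3} = \frac{2 \left(- \frac{11}{4}\right) \frac{5}{4} E}{3} = \frac{\left(- \frac{55}{8}\right) E}{3} = - \frac{55 E}{24}$)
$\frac{1}{15858 + v{\left(-300 \right)}} = \frac{1}{15858 - - \frac{1375}{2}} = \frac{1}{15858 + \frac{1375}{2}} = \frac{1}{\frac{33091}{2}} = \frac{2}{33091}$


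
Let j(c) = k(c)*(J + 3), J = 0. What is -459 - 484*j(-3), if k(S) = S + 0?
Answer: 3897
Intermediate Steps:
k(S) = S
j(c) = 3*c (j(c) = c*(0 + 3) = c*3 = 3*c)
-459 - 484*j(-3) = -459 - 1452*(-3) = -459 - 484*(-9) = -459 + 4356 = 3897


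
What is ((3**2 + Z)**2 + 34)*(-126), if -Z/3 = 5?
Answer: -8820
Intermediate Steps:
Z = -15 (Z = -3*5 = -15)
((3**2 + Z)**2 + 34)*(-126) = ((3**2 - 15)**2 + 34)*(-126) = ((9 - 15)**2 + 34)*(-126) = ((-6)**2 + 34)*(-126) = (36 + 34)*(-126) = 70*(-126) = -8820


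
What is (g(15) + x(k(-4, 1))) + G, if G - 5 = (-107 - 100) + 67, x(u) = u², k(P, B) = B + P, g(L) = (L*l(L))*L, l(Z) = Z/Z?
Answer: 99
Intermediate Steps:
l(Z) = 1
g(L) = L² (g(L) = (L*1)*L = L*L = L²)
G = -135 (G = 5 + ((-107 - 100) + 67) = 5 + (-207 + 67) = 5 - 140 = -135)
(g(15) + x(k(-4, 1))) + G = (15² + (1 - 4)²) - 135 = (225 + (-3)²) - 135 = (225 + 9) - 135 = 234 - 135 = 99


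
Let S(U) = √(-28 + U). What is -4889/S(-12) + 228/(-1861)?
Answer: -228/1861 + 4889*I*√10/20 ≈ -0.12251 + 773.02*I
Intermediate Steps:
-4889/S(-12) + 228/(-1861) = -4889/√(-28 - 12) + 228/(-1861) = -4889*(-I*√10/20) + 228*(-1/1861) = -4889*(-I*√10/20) - 228/1861 = -(-4889)*I*√10/20 - 228/1861 = 4889*I*√10/20 - 228/1861 = -228/1861 + 4889*I*√10/20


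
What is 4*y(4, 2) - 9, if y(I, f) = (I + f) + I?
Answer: 31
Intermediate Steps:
y(I, f) = f + 2*I
4*y(4, 2) - 9 = 4*(2 + 2*4) - 9 = 4*(2 + 8) - 9 = 4*10 - 9 = 40 - 9 = 31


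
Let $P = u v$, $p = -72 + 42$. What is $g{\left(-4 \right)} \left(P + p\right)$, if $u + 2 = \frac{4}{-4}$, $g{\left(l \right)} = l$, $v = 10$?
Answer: $240$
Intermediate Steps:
$u = -3$ ($u = -2 + \frac{4}{-4} = -2 + 4 \left(- \frac{1}{4}\right) = -2 - 1 = -3$)
$p = -30$
$P = -30$ ($P = \left(-3\right) 10 = -30$)
$g{\left(-4 \right)} \left(P + p\right) = - 4 \left(-30 - 30\right) = \left(-4\right) \left(-60\right) = 240$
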